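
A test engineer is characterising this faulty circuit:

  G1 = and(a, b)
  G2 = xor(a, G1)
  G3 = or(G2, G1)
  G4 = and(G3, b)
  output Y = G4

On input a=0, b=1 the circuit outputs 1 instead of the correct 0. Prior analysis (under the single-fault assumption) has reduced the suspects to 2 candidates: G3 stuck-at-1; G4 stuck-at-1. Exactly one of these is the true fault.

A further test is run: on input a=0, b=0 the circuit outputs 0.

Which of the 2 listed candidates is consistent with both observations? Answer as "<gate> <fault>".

G3 stuck-at-1

Evaluate each candidate on input a=0, b=0:
  G3 stuck-at-1: G1=0, G2=0, G3=1 [stuck-at-1], G4=0 → 0 — matches
  G4 stuck-at-1: G1=0, G2=0, G3=0, G4=1 [stuck-at-1] → 1 — eliminated
Only G3 stuck-at-1 reproduces the observed 0.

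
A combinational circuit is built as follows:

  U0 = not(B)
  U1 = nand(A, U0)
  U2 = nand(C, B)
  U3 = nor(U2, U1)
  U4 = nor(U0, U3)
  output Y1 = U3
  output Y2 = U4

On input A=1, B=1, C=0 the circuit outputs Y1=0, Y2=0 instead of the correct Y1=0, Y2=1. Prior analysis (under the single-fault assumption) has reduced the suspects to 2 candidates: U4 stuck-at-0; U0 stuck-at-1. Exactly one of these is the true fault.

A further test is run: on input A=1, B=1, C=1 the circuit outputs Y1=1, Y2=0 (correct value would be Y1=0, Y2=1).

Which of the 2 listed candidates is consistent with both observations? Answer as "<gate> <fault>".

Evaluate each candidate on input A=1, B=1, C=1:
  U4 stuck-at-0: U0=0, U1=1, U2=0, U3=0, U4=0 [stuck-at-0] → Y1=0, Y2=0 — eliminated
  U0 stuck-at-1: U0=1 [stuck-at-1], U1=0, U2=0, U3=1, U4=0 → Y1=1, Y2=0 — matches
Only U0 stuck-at-1 reproduces the observed Y1=1, Y2=0.

U0 stuck-at-1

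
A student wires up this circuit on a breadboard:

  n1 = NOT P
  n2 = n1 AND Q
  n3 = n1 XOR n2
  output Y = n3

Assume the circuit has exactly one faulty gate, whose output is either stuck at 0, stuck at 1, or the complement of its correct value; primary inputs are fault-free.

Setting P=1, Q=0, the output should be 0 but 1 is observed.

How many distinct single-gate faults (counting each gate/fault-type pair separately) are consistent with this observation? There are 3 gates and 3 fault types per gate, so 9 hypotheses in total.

6

Fault-free: n1=0, n2=0, n3=0 → 0. Observed 1.
  n1 stuck-at-0: output 0 ✗
  n1 stuck-at-1: output 1 ✓
  n1 inverted output: output 1 ✓
  n2 stuck-at-0: output 0 ✗
  n2 stuck-at-1: output 1 ✓
  n2 inverted output: output 1 ✓
  n3 stuck-at-0: output 0 ✗
  n3 stuck-at-1: output 1 ✓
  n3 inverted output: output 1 ✓
Consistent faults: {n1 stuck-at-1, n1 inverted output, n2 stuck-at-1, n2 inverted output, n3 stuck-at-1, n3 inverted output} — 6 in all.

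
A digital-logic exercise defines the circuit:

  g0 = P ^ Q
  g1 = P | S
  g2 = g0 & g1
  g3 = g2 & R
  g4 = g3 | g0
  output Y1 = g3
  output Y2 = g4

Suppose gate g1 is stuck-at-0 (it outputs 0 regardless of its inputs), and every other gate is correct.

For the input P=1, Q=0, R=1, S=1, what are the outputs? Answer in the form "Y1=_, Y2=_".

Y1=0, Y2=1

Propagate with g1 forced: g0=1, g1=0 [stuck-at-0], g2=0, g3=0, g4=1.
So the outputs are Y1=0, Y2=1. (Without the fault they would be Y1=1, Y2=1.)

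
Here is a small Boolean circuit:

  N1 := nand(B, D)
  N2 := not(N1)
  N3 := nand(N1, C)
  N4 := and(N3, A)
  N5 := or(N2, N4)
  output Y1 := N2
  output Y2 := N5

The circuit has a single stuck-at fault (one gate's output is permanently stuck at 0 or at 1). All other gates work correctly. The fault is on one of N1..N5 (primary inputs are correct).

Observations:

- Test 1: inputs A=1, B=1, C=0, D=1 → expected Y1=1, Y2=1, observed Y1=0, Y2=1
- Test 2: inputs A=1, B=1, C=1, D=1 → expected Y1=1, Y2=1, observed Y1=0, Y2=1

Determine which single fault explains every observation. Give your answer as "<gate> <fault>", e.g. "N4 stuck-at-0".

N2 stuck-at-0

Fault-free values for test 1 (A=1, B=1, C=0, D=1): N1=0, N2=1, N3=1, N4=1, N5=1, giving Y1=1, Y2=1. Observed Y1=0, Y2=1.
Test 1: faults giving observed Y1=0, Y2=1 are {N1 stuck-at-1, N2 stuck-at-0}.
Test 2 (A=1, B=1, C=1, D=1): fault-free N1=0, N2=1, N3=1, N4=1, N5=1 → Y1=1, Y2=1; observed Y1=0, Y2=1. Eliminates N1 stuck-at-1.
Only N2 stuck-at-0 is consistent with every test.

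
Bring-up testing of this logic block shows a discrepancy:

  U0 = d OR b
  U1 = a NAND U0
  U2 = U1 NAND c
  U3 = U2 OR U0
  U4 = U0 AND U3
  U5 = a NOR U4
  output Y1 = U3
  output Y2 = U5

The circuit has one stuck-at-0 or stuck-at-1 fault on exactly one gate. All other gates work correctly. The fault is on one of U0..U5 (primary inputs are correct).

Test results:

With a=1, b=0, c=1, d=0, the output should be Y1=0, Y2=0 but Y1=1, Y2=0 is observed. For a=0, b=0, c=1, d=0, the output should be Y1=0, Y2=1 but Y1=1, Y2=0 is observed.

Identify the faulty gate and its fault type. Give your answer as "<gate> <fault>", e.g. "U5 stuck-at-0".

U0 stuck-at-1

Fault-free values for test 1 (a=1, b=0, c=1, d=0): U0=0, U1=1, U2=0, U3=0, U4=0, U5=0, giving Y1=0, Y2=0. Observed Y1=1, Y2=0.
Test 1: faults giving observed Y1=1, Y2=0 are {U0 stuck-at-1, U1 stuck-at-0, U2 stuck-at-1, U3 stuck-at-1}.
Test 2 (a=0, b=0, c=1, d=0): fault-free U0=0, U1=1, U2=0, U3=0, U4=0, U5=1 → Y1=0, Y2=1; observed Y1=1, Y2=0. Eliminates U1 stuck-at-0, U2 stuck-at-1, U3 stuck-at-1.
Only U0 stuck-at-1 is consistent with every test.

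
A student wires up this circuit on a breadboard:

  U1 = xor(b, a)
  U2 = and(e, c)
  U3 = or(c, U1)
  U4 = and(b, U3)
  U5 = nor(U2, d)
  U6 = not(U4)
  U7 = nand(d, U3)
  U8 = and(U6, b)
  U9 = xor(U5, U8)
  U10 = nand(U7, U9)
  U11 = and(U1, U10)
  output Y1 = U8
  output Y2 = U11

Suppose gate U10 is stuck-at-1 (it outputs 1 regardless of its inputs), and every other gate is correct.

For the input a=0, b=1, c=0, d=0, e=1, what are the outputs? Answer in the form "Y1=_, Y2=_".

Y1=0, Y2=1

Propagate with U10 forced: U1=1, U2=0, U3=1, U4=1, U5=1, U6=0, U7=1, U8=0, U9=1, U10=1 [stuck-at-1], U11=1.
So the outputs are Y1=0, Y2=1. (Without the fault they would be Y1=0, Y2=0.)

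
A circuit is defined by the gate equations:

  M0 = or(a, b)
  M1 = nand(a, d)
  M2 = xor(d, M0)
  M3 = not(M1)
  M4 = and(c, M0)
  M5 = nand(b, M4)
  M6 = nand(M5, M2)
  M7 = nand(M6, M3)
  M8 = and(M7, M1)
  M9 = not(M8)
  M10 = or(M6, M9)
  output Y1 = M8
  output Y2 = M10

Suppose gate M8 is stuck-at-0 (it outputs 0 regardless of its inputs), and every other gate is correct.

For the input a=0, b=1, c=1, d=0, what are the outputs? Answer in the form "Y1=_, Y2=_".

Y1=0, Y2=1

Propagate with M8 forced: M0=1, M1=1, M2=1, M3=0, M4=1, M5=0, M6=1, M7=1, M8=0 [stuck-at-0], M9=1, M10=1.
So the outputs are Y1=0, Y2=1. (Without the fault they would be Y1=1, Y2=1.)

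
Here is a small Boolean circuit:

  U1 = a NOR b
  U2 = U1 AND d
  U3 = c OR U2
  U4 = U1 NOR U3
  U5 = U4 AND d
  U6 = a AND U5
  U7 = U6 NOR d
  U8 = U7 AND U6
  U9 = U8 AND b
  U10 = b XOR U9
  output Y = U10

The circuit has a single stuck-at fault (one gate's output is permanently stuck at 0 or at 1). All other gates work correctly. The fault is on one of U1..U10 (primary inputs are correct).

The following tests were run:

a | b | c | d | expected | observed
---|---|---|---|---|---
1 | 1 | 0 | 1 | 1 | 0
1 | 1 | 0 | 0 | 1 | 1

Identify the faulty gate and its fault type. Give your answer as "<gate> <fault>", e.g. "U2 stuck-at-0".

U7 stuck-at-1

Fault-free values for test 1 (a=1, b=1, c=0, d=1): U1=0, U2=0, U3=0, U4=1, U5=1, U6=1, U7=0, U8=0, U9=0, U10=1, giving Y=1. Observed 0.
Test 1: faults giving observed 0 are {U7 stuck-at-1, U8 stuck-at-1, U9 stuck-at-1, U10 stuck-at-0}.
Test 2 (a=1, b=1, c=0, d=0): fault-free U1=0, U2=0, U3=0, U4=1, U5=0, U6=0, U7=1, U8=0, U9=0, U10=1 → 1; observed 1. Eliminates U8 stuck-at-1, U9 stuck-at-1, U10 stuck-at-0.
Only U7 stuck-at-1 is consistent with every test.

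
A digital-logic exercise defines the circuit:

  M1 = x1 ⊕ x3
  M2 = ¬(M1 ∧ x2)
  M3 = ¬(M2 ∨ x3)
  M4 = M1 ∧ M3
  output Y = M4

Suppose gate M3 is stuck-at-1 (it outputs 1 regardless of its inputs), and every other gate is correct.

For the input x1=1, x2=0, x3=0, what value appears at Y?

1

Propagate with M3 forced: M1=1, M2=1, M3=1 [stuck-at-1], M4=1.
So Y = 1. (Without the fault it would be 0.)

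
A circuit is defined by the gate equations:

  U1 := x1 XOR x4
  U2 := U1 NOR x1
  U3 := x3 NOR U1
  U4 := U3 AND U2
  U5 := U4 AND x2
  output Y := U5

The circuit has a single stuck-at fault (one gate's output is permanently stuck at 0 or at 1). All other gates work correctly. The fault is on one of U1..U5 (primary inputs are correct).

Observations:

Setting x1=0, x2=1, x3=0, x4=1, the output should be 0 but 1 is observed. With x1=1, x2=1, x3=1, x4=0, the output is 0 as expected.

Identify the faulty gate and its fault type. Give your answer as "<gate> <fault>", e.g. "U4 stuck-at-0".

U1 stuck-at-0

Fault-free values for test 1 (x1=0, x2=1, x3=0, x4=1): U1=1, U2=0, U3=0, U4=0, U5=0, giving Y=0. Observed 1.
Test 1: faults giving observed 1 are {U1 stuck-at-0, U4 stuck-at-1, U5 stuck-at-1}.
Test 2 (x1=1, x2=1, x3=1, x4=0): fault-free U1=1, U2=0, U3=0, U4=0, U5=0 → 0; observed 0. Eliminates U4 stuck-at-1, U5 stuck-at-1.
Only U1 stuck-at-0 is consistent with every test.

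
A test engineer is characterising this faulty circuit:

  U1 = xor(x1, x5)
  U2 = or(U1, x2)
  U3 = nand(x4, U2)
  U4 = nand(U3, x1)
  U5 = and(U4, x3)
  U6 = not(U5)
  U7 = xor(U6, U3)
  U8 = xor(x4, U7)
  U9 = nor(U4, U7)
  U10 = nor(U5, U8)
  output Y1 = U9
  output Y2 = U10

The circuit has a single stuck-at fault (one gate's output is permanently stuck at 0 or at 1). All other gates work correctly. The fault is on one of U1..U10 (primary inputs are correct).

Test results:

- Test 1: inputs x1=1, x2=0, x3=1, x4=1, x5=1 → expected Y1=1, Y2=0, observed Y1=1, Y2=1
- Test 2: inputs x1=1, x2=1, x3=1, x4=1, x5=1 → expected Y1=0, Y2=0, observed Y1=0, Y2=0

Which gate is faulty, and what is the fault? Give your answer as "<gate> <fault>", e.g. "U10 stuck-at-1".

U8 stuck-at-0

Fault-free values for test 1 (x1=1, x2=0, x3=1, x4=1, x5=1): U1=0, U2=0, U3=1, U4=0, U5=0, U6=1, U7=0, U8=1, U9=1, U10=0, giving Y1=1, Y2=0. Observed Y1=1, Y2=1.
Test 1: faults giving observed Y1=1, Y2=1 are {U8 stuck-at-0, U10 stuck-at-1}.
Test 2 (x1=1, x2=1, x3=1, x4=1, x5=1): fault-free U1=0, U2=1, U3=0, U4=1, U5=1, U6=0, U7=0, U8=1, U9=0, U10=0 → Y1=0, Y2=0; observed Y1=0, Y2=0. Eliminates U10 stuck-at-1.
Only U8 stuck-at-0 is consistent with every test.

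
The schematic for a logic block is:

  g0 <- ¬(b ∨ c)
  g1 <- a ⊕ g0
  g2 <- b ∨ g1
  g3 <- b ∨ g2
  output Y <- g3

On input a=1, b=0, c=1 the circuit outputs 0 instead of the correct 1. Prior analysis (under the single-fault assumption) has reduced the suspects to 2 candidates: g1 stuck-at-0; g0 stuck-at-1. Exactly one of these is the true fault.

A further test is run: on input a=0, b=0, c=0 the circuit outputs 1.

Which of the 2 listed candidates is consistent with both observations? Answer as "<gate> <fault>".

Evaluate each candidate on input a=0, b=0, c=0:
  g1 stuck-at-0: g0=1, g1=0 [stuck-at-0], g2=0, g3=0 → 0 — eliminated
  g0 stuck-at-1: g0=1 [stuck-at-1], g1=1, g2=1, g3=1 → 1 — matches
Only g0 stuck-at-1 reproduces the observed 1.

g0 stuck-at-1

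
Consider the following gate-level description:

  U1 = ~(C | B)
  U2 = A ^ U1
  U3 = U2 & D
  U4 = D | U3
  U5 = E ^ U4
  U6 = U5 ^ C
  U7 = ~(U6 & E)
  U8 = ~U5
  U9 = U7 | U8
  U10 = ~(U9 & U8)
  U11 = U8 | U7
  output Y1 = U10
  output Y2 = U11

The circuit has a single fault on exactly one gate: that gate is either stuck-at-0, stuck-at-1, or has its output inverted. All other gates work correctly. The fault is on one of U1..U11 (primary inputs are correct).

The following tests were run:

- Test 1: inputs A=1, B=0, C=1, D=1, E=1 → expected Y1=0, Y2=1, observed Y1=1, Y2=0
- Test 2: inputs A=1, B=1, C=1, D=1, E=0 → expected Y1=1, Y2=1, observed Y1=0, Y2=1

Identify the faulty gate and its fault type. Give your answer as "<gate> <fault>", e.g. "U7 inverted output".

U8 inverted output

Fault-free values for test 1 (A=1, B=0, C=1, D=1, E=1): U1=0, U2=1, U3=1, U4=1, U5=0, U6=1, U7=0, U8=1, U9=1, U10=0, U11=1, giving Y1=0, Y2=1. Observed Y1=1, Y2=0.
Test 1: faults giving observed Y1=1, Y2=0 are {U8 stuck-at-0, U8 inverted output}.
Test 2 (A=1, B=1, C=1, D=1, E=0): fault-free U1=0, U2=1, U3=1, U4=1, U5=1, U6=0, U7=1, U8=0, U9=1, U10=1, U11=1 → Y1=1, Y2=1; observed Y1=0, Y2=1. Eliminates U8 stuck-at-0.
Only U8 inverted output is consistent with every test.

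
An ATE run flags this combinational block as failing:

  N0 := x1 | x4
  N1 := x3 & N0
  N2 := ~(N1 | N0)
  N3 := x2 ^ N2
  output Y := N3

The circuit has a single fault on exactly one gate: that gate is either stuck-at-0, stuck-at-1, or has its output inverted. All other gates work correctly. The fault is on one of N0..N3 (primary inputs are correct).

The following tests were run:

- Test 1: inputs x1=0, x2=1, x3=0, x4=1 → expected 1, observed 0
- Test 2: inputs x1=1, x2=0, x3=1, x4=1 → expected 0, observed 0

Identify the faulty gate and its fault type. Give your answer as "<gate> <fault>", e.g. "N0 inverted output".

Fault-free values for test 1 (x1=0, x2=1, x3=0, x4=1): N0=1, N1=0, N2=0, N3=1, giving Y=1. Observed 0.
Test 1: faults giving observed 0 are {N0 stuck-at-0, N0 inverted output, N2 stuck-at-1, N2 inverted output, N3 stuck-at-0, N3 inverted output}.
Test 2 (x1=1, x2=0, x3=1, x4=1): fault-free N0=1, N1=1, N2=0, N3=0 → 0; observed 0. Eliminates N0 stuck-at-0, N0 inverted output, N2 stuck-at-1, N2 inverted output, N3 inverted output.
Only N3 stuck-at-0 is consistent with every test.

N3 stuck-at-0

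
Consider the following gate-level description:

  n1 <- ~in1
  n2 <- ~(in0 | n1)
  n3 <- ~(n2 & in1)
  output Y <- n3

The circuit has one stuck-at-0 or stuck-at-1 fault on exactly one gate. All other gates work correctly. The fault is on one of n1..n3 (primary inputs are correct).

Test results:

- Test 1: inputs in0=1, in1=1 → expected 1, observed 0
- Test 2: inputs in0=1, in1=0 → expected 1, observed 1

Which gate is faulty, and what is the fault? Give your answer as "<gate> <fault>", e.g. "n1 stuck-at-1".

Fault-free values for test 1 (in0=1, in1=1): n1=0, n2=0, n3=1, giving Y=1. Observed 0.
Test 1: faults giving observed 0 are {n2 stuck-at-1, n3 stuck-at-0}.
Test 2 (in0=1, in1=0): fault-free n1=1, n2=0, n3=1 → 1; observed 1. Eliminates n3 stuck-at-0.
Only n2 stuck-at-1 is consistent with every test.

n2 stuck-at-1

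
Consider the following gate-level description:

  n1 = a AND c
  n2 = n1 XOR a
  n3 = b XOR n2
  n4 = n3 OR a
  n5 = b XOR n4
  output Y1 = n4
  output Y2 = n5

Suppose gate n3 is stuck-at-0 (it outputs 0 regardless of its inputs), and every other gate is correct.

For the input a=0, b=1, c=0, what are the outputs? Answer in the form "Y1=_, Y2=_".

Propagate with n3 forced: n1=0, n2=0, n3=0 [stuck-at-0], n4=0, n5=1.
So the outputs are Y1=0, Y2=1. (Without the fault they would be Y1=1, Y2=0.)

Y1=0, Y2=1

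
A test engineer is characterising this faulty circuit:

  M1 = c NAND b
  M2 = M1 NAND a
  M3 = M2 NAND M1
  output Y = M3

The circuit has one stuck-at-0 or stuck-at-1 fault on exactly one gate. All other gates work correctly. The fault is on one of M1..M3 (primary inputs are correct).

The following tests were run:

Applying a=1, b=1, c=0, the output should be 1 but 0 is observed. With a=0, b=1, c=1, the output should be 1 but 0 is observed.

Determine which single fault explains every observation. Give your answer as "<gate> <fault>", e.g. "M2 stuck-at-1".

Fault-free values for test 1 (a=1, b=1, c=0): M1=1, M2=0, M3=1, giving Y=1. Observed 0.
Test 1: faults giving observed 0 are {M2 stuck-at-1, M3 stuck-at-0}.
Test 2 (a=0, b=1, c=1): fault-free M1=0, M2=1, M3=1 → 1; observed 0. Eliminates M2 stuck-at-1.
Only M3 stuck-at-0 is consistent with every test.

M3 stuck-at-0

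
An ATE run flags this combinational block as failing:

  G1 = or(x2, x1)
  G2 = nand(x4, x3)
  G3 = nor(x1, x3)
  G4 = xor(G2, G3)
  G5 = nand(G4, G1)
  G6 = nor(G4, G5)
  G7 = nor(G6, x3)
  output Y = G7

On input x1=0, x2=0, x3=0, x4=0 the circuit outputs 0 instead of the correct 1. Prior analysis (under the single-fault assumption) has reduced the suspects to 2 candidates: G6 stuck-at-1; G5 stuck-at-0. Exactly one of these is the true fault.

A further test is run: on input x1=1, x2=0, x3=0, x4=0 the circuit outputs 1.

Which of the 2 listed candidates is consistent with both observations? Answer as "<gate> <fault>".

G5 stuck-at-0

Evaluate each candidate on input x1=1, x2=0, x3=0, x4=0:
  G6 stuck-at-1: G1=1, G2=1, G3=0, G4=1, G5=0, G6=1 [stuck-at-1], G7=0 → 0 — eliminated
  G5 stuck-at-0: G1=1, G2=1, G3=0, G4=1, G5=0 [stuck-at-0], G6=0, G7=1 → 1 — matches
Only G5 stuck-at-0 reproduces the observed 1.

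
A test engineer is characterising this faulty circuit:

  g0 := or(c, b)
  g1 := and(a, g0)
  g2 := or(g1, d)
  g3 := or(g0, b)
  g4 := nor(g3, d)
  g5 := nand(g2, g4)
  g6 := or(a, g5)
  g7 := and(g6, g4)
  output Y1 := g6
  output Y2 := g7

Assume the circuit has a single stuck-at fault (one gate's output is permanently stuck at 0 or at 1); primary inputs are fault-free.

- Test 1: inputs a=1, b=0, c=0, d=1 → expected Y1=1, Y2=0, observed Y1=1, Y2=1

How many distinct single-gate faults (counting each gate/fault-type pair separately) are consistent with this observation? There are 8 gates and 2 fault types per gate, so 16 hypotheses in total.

Fault-free: g0=0, g1=0, g2=1, g3=0, g4=0, g5=1, g6=1, g7=0 → Y1=1, Y2=0. Observed Y1=1, Y2=1.
  g0: none of the 2 fault types match ✗
  g1: none of the 2 fault types match ✗
  g2: none of the 2 fault types match ✗
  g3: none of the 2 fault types match ✗
  g4: stuck-at-1 ✓; others ✗
  g5: none of the 2 fault types match ✗
  g6: none of the 2 fault types match ✗
  g7: stuck-at-1 ✓; others ✗
Consistent faults: {g4 stuck-at-1, g7 stuck-at-1} — 2 in all.

2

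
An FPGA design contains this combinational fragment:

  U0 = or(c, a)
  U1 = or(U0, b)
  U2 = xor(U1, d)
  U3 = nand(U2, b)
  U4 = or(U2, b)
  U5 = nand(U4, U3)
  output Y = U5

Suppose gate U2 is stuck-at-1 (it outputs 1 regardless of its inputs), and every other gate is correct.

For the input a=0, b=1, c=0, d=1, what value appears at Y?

1

Propagate with U2 forced: U0=0, U1=1, U2=1 [stuck-at-1], U3=0, U4=1, U5=1.
So Y = 1. (Without the fault it would be 0.)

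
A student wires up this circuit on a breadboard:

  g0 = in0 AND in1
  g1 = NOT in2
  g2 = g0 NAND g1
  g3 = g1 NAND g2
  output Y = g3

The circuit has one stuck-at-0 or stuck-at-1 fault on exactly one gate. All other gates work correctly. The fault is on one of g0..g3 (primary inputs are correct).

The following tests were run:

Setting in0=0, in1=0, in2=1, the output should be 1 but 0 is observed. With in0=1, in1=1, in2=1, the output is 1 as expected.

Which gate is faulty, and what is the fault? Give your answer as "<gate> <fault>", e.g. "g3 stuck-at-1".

g1 stuck-at-1

Fault-free values for test 1 (in0=0, in1=0, in2=1): g0=0, g1=0, g2=1, g3=1, giving Y=1. Observed 0.
Test 1: faults giving observed 0 are {g1 stuck-at-1, g3 stuck-at-0}.
Test 2 (in0=1, in1=1, in2=1): fault-free g0=1, g1=0, g2=1, g3=1 → 1; observed 1. Eliminates g3 stuck-at-0.
Only g1 stuck-at-1 is consistent with every test.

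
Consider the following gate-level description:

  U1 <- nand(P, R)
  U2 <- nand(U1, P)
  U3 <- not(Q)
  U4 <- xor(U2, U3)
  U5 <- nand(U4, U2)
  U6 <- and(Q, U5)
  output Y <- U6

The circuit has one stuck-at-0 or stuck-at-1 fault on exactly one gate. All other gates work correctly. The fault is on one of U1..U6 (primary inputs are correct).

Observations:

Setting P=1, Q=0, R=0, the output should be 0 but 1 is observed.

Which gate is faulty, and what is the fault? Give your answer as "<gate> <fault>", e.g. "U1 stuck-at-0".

U6 stuck-at-1

Fault-free values for test 1 (P=1, Q=0, R=0): U1=1, U2=0, U3=1, U4=1, U5=1, U6=0, giving Y=0. Observed 1.
Test 1: faults giving observed 1 are {U6 stuck-at-1}.
Only U6 stuck-at-1 is consistent with every test.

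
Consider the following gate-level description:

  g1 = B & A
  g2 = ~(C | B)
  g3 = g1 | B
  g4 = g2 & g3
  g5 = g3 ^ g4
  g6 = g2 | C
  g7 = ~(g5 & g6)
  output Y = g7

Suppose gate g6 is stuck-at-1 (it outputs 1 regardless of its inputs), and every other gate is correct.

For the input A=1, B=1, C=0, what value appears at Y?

0

Propagate with g6 forced: g1=1, g2=0, g3=1, g4=0, g5=1, g6=1 [stuck-at-1], g7=0.
So Y = 0. (Without the fault it would be 1.)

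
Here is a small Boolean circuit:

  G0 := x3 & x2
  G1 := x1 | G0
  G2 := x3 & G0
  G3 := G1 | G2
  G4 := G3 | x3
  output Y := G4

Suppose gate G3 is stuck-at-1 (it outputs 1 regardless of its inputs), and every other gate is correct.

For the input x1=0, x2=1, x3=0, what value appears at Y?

1

Propagate with G3 forced: G0=0, G1=0, G2=0, G3=1 [stuck-at-1], G4=1.
So Y = 1. (Without the fault it would be 0.)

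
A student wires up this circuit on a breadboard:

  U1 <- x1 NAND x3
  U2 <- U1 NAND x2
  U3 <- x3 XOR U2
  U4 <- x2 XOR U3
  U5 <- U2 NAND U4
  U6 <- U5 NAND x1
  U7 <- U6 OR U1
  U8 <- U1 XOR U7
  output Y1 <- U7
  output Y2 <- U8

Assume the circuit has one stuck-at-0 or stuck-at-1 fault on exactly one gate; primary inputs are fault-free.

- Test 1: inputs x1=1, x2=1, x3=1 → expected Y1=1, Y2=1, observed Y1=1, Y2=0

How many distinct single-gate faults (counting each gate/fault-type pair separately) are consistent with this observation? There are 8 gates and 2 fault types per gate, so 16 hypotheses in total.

Fault-free: U1=0, U2=1, U3=0, U4=1, U5=0, U6=1, U7=1, U8=1 → Y1=1, Y2=1. Observed Y1=1, Y2=0.
  U1: stuck-at-1 ✓; others ✗
  U2: none of the 2 fault types match ✗
  U3: none of the 2 fault types match ✗
  U4: none of the 2 fault types match ✗
  U5: none of the 2 fault types match ✗
  U6: none of the 2 fault types match ✗
  U7: none of the 2 fault types match ✗
  U8: stuck-at-0 ✓; others ✗
Consistent faults: {U1 stuck-at-1, U8 stuck-at-0} — 2 in all.

2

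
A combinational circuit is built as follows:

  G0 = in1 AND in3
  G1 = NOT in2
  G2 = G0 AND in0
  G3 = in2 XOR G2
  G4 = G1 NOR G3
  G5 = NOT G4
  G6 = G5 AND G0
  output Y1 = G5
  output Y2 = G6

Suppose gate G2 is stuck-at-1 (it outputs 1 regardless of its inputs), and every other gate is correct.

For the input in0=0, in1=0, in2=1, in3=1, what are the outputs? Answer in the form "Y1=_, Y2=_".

Propagate with G2 forced: G0=0, G1=0, G2=1 [stuck-at-1], G3=0, G4=1, G5=0, G6=0.
So the outputs are Y1=0, Y2=0. (Without the fault they would be Y1=1, Y2=0.)

Y1=0, Y2=0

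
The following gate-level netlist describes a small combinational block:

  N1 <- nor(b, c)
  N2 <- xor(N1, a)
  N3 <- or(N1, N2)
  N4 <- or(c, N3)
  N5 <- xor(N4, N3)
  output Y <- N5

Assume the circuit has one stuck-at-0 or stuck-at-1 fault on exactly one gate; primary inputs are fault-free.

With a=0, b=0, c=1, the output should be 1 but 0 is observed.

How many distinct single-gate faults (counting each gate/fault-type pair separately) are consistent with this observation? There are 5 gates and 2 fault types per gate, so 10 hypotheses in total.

5

Fault-free: N1=0, N2=0, N3=0, N4=1, N5=1 → 1. Observed 0.
  N1 stuck-at-0: output 1 ✗
  N1 stuck-at-1: output 0 ✓
  N2 stuck-at-0: output 1 ✗
  N2 stuck-at-1: output 0 ✓
  N3 stuck-at-0: output 1 ✗
  N3 stuck-at-1: output 0 ✓
  N4 stuck-at-0: output 0 ✓
  N4 stuck-at-1: output 1 ✗
  N5 stuck-at-0: output 0 ✓
  N5 stuck-at-1: output 1 ✗
Consistent faults: {N1 stuck-at-1, N2 stuck-at-1, N3 stuck-at-1, N4 stuck-at-0, N5 stuck-at-0} — 5 in all.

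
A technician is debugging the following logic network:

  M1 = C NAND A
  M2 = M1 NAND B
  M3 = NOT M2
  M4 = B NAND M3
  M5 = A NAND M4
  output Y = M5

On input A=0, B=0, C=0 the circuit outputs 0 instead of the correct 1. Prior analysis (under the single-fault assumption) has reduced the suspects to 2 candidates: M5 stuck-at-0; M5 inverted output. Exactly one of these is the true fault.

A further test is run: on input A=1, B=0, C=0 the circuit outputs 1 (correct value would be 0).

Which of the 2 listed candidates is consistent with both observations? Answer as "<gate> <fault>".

M5 inverted output

Evaluate each candidate on input A=1, B=0, C=0:
  M5 stuck-at-0: M1=1, M2=1, M3=0, M4=1, M5=0 [stuck-at-0] → 0 — eliminated
  M5 inverted output: M1=1, M2=1, M3=0, M4=1, M5=1 [inverted output] → 1 — matches
Only M5 inverted output reproduces the observed 1.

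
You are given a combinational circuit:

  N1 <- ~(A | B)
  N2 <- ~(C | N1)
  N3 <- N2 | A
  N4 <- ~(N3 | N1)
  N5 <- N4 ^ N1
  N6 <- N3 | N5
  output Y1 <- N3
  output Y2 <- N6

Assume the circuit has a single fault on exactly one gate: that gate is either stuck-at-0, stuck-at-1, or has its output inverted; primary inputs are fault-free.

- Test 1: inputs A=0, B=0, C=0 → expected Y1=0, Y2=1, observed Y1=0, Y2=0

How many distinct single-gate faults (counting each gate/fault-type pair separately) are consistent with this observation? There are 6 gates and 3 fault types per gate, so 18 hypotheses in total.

Fault-free: N1=1, N2=0, N3=0, N4=0, N5=1, N6=1 → Y1=0, Y2=1. Observed Y1=0, Y2=0.
  N1: none of the 3 fault types match ✗
  N2: none of the 3 fault types match ✗
  N3: none of the 3 fault types match ✗
  N4: stuck-at-1, inverted output ✓; others ✗
  N5: stuck-at-0, inverted output ✓; others ✗
  N6: stuck-at-0, inverted output ✓; others ✗
Consistent faults: {N4 stuck-at-1, N4 inverted output, N5 stuck-at-0, N5 inverted output, N6 stuck-at-0, N6 inverted output} — 6 in all.

6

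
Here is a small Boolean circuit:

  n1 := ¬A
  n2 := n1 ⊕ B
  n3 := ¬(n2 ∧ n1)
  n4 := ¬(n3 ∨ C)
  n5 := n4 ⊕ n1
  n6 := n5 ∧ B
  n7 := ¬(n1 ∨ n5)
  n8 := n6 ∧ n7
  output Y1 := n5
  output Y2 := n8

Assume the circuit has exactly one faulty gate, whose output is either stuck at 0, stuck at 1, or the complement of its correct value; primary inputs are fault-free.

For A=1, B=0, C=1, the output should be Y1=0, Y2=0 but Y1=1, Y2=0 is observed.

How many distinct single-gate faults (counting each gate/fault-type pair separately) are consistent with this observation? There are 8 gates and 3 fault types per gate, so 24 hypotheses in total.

Fault-free: n1=0, n2=0, n3=1, n4=0, n5=0, n6=0, n7=1, n8=0 → Y1=0, Y2=0. Observed Y1=1, Y2=0.
  n1: stuck-at-1, inverted output ✓; others ✗
  n2: none of the 3 fault types match ✗
  n3: none of the 3 fault types match ✗
  n4: stuck-at-1, inverted output ✓; others ✗
  n5: stuck-at-1, inverted output ✓; others ✗
  n6: none of the 3 fault types match ✗
  n7: none of the 3 fault types match ✗
  n8: none of the 3 fault types match ✗
Consistent faults: {n1 stuck-at-1, n1 inverted output, n4 stuck-at-1, n4 inverted output, n5 stuck-at-1, n5 inverted output} — 6 in all.

6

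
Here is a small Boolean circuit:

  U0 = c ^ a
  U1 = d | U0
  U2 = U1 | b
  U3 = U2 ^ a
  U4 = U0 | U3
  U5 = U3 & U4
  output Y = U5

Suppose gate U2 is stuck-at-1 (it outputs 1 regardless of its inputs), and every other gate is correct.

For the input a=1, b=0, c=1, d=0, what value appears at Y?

0

Propagate with U2 forced: U0=0, U1=0, U2=1 [stuck-at-1], U3=0, U4=0, U5=0.
So Y = 0. (Without the fault it would be 1.)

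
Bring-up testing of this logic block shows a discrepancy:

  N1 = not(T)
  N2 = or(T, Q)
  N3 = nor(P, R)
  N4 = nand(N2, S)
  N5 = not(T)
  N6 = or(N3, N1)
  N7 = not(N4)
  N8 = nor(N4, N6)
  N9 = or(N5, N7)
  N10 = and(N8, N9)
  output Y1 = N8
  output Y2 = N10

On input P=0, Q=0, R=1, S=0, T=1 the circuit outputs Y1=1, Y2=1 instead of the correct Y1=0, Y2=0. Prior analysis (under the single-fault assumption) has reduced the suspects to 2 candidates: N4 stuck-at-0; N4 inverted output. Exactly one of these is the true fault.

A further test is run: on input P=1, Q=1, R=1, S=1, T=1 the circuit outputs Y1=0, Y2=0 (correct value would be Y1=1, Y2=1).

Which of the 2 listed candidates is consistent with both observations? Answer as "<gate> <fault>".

Evaluate each candidate on input P=1, Q=1, R=1, S=1, T=1:
  N4 stuck-at-0: N1=0, N2=1, N3=0, N4=0 [stuck-at-0], N5=0, N6=0, N7=1, N8=1, N9=1, N10=1 → Y1=1, Y2=1 — eliminated
  N4 inverted output: N1=0, N2=1, N3=0, N4=1 [inverted output], N5=0, N6=0, N7=0, N8=0, N9=0, N10=0 → Y1=0, Y2=0 — matches
Only N4 inverted output reproduces the observed Y1=0, Y2=0.

N4 inverted output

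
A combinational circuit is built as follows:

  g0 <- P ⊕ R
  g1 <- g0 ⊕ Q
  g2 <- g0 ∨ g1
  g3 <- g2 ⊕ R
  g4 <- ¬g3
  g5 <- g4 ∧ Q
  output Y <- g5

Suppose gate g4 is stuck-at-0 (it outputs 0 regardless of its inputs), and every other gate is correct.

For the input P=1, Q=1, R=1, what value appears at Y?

0

Propagate with g4 forced: g0=0, g1=1, g2=1, g3=0, g4=0 [stuck-at-0], g5=0.
So Y = 0. (Without the fault it would be 1.)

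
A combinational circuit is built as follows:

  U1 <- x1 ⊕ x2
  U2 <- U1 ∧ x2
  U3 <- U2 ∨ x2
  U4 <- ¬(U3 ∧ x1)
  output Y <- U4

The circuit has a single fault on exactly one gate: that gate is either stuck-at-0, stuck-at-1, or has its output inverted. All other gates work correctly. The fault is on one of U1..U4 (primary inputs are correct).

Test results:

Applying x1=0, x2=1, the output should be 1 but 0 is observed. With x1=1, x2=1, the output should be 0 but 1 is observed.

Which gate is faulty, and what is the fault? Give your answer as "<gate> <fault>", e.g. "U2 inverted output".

Fault-free values for test 1 (x1=0, x2=1): U1=1, U2=1, U3=1, U4=1, giving Y=1. Observed 0.
Test 1: faults giving observed 0 are {U4 stuck-at-0, U4 inverted output}.
Test 2 (x1=1, x2=1): fault-free U1=0, U2=0, U3=1, U4=0 → 0; observed 1. Eliminates U4 stuck-at-0.
Only U4 inverted output is consistent with every test.

U4 inverted output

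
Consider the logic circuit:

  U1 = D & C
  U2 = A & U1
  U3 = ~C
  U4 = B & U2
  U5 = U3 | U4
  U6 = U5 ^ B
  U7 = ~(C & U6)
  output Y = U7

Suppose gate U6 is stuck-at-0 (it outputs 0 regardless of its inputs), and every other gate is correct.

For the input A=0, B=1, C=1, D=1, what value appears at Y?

Propagate with U6 forced: U1=1, U2=0, U3=0, U4=0, U5=0, U6=0 [stuck-at-0], U7=1.
So Y = 1. (Without the fault it would be 0.)

1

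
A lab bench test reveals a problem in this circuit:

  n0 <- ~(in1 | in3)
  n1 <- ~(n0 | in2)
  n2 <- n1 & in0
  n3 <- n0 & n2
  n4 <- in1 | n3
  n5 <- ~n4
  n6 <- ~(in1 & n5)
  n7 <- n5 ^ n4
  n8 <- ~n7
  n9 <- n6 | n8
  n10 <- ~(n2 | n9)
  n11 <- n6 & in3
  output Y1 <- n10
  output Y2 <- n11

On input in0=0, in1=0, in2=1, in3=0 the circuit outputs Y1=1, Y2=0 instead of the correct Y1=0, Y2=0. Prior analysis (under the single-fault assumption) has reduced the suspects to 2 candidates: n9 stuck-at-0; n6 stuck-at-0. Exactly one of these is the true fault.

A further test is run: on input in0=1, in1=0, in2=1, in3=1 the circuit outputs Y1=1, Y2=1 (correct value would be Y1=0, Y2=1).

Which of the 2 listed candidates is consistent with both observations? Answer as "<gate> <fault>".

n9 stuck-at-0

Evaluate each candidate on input in0=1, in1=0, in2=1, in3=1:
  n9 stuck-at-0: n0=0, n1=0, n2=0, n3=0, n4=0, n5=1, n6=1, n7=1, n8=0, n9=0 [stuck-at-0], n10=1, n11=1 → Y1=1, Y2=1 — matches
  n6 stuck-at-0: n0=0, n1=0, n2=0, n3=0, n4=0, n5=1, n6=0 [stuck-at-0], n7=1, n8=0, n9=0, n10=1, n11=0 → Y1=1, Y2=0 — eliminated
Only n9 stuck-at-0 reproduces the observed Y1=1, Y2=1.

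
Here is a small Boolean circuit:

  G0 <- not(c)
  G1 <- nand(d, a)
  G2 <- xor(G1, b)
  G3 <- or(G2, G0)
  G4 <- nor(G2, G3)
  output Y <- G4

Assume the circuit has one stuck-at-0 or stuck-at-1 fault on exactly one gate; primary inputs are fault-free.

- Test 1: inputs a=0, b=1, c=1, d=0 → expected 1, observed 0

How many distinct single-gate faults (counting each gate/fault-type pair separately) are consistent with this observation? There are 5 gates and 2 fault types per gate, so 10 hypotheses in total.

Fault-free: G0=0, G1=1, G2=0, G3=0, G4=1 → 1. Observed 0.
  G0 stuck-at-0: output 1 ✗
  G0 stuck-at-1: output 0 ✓
  G1 stuck-at-0: output 0 ✓
  G1 stuck-at-1: output 1 ✗
  G2 stuck-at-0: output 1 ✗
  G2 stuck-at-1: output 0 ✓
  G3 stuck-at-0: output 1 ✗
  G3 stuck-at-1: output 0 ✓
  G4 stuck-at-0: output 0 ✓
  G4 stuck-at-1: output 1 ✗
Consistent faults: {G0 stuck-at-1, G1 stuck-at-0, G2 stuck-at-1, G3 stuck-at-1, G4 stuck-at-0} — 5 in all.

5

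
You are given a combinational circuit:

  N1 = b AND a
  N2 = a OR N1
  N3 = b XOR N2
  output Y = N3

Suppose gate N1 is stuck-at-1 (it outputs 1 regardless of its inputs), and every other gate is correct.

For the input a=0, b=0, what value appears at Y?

Propagate with N1 forced: N1=1 [stuck-at-1], N2=1, N3=1.
So Y = 1. (Without the fault it would be 0.)

1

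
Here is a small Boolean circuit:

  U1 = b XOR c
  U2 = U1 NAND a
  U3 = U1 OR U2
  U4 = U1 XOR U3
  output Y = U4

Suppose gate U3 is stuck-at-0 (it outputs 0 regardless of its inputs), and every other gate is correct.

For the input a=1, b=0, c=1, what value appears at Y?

Propagate with U3 forced: U1=1, U2=0, U3=0 [stuck-at-0], U4=1.
So Y = 1. (Without the fault it would be 0.)

1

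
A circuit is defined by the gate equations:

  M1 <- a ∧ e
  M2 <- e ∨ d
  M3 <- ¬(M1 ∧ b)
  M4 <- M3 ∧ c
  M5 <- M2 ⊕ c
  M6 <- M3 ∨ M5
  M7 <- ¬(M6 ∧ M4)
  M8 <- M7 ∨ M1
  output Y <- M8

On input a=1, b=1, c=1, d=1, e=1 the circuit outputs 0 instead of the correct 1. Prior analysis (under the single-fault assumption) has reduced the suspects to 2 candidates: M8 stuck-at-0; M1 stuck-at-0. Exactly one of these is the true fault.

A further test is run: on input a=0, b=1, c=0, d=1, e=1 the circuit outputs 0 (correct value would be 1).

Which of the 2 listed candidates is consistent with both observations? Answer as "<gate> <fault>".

M8 stuck-at-0

Evaluate each candidate on input a=0, b=1, c=0, d=1, e=1:
  M8 stuck-at-0: M1=0, M2=1, M3=1, M4=0, M5=1, M6=1, M7=1, M8=0 [stuck-at-0] → 0 — matches
  M1 stuck-at-0: M1=0 [stuck-at-0], M2=1, M3=1, M4=0, M5=1, M6=1, M7=1, M8=1 → 1 — eliminated
Only M8 stuck-at-0 reproduces the observed 0.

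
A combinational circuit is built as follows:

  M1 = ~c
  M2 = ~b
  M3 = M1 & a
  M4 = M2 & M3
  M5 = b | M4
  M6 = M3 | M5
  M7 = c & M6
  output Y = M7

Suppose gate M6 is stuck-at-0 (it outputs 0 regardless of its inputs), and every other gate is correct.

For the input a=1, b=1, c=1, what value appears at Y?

Propagate with M6 forced: M1=0, M2=0, M3=0, M4=0, M5=1, M6=0 [stuck-at-0], M7=0.
So Y = 0. (Without the fault it would be 1.)

0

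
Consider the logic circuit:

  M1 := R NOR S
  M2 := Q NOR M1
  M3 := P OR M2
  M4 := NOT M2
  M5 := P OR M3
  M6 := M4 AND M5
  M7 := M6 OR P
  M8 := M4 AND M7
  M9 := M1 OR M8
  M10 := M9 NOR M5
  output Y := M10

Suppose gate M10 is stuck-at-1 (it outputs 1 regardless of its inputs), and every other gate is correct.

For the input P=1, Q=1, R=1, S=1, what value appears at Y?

Propagate with M10 forced: M1=0, M2=0, M3=1, M4=1, M5=1, M6=1, M7=1, M8=1, M9=1, M10=1 [stuck-at-1].
So Y = 1. (Without the fault it would be 0.)

1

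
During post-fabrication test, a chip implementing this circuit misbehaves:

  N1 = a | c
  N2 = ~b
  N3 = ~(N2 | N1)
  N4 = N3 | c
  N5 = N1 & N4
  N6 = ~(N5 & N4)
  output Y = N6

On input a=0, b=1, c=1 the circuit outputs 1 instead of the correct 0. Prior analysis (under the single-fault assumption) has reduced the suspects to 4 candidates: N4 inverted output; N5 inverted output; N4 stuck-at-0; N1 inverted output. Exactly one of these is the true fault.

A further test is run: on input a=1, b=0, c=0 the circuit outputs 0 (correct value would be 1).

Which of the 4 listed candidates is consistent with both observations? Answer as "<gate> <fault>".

Evaluate each candidate on input a=1, b=0, c=0:
  N4 inverted output: N1=1, N2=1, N3=0, N4=1 [inverted output], N5=1, N6=0 → 0 — matches
  N5 inverted output: N1=1, N2=1, N3=0, N4=0, N5=1 [inverted output], N6=1 → 1 — eliminated
  N4 stuck-at-0: N1=1, N2=1, N3=0, N4=0 [stuck-at-0], N5=0, N6=1 → 1 — eliminated
  N1 inverted output: N1=0 [inverted output], N2=1, N3=0, N4=0, N5=0, N6=1 → 1 — eliminated
Only N4 inverted output reproduces the observed 0.

N4 inverted output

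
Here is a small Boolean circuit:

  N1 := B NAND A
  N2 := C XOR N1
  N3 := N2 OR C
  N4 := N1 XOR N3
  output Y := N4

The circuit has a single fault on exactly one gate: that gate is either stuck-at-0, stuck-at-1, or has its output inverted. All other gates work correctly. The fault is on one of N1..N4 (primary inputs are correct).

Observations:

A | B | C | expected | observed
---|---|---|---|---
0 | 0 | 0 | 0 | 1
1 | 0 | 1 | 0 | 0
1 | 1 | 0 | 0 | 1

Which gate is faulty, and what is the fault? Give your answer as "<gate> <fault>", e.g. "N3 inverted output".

N2 inverted output

Fault-free values for test 1 (A=0, B=0, C=0): N1=1, N2=1, N3=1, N4=0, giving Y=0. Observed 1.
Test 1: faults giving observed 1 are {N2 stuck-at-0, N2 inverted output, N3 stuck-at-0, N3 inverted output, N4 stuck-at-1, N4 inverted output}.
Test 2 (A=1, B=0, C=1): fault-free N1=1, N2=0, N3=1, N4=0 → 0; observed 0. Eliminates N3 stuck-at-0, N3 inverted output, N4 stuck-at-1, N4 inverted output.
Test 3 (A=1, B=1, C=0): fault-free N1=0, N2=0, N3=0, N4=0 → 0; observed 1. Eliminates N2 stuck-at-0.
Only N2 inverted output is consistent with every test.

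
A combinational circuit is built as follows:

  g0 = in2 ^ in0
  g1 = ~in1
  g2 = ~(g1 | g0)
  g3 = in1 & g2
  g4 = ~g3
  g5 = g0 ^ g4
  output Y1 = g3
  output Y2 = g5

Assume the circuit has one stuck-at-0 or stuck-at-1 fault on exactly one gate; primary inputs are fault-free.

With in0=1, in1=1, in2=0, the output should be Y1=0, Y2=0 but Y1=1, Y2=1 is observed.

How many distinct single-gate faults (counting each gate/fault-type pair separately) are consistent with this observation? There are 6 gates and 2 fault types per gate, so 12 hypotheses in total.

2

Fault-free: g0=1, g1=0, g2=0, g3=0, g4=1, g5=0 → Y1=0, Y2=0. Observed Y1=1, Y2=1.
  g0 stuck-at-0: output Y1=1, Y2=0 ✗
  g0 stuck-at-1: output Y1=0, Y2=0 ✗
  g1 stuck-at-0: output Y1=0, Y2=0 ✗
  g1 stuck-at-1: output Y1=0, Y2=0 ✗
  g2 stuck-at-0: output Y1=0, Y2=0 ✗
  g2 stuck-at-1: output Y1=1, Y2=1 ✓
  g3 stuck-at-0: output Y1=0, Y2=0 ✗
  g3 stuck-at-1: output Y1=1, Y2=1 ✓
  g4 stuck-at-0: output Y1=0, Y2=1 ✗
  g4 stuck-at-1: output Y1=0, Y2=0 ✗
  g5 stuck-at-0: output Y1=0, Y2=0 ✗
  g5 stuck-at-1: output Y1=0, Y2=1 ✗
Consistent faults: {g2 stuck-at-1, g3 stuck-at-1} — 2 in all.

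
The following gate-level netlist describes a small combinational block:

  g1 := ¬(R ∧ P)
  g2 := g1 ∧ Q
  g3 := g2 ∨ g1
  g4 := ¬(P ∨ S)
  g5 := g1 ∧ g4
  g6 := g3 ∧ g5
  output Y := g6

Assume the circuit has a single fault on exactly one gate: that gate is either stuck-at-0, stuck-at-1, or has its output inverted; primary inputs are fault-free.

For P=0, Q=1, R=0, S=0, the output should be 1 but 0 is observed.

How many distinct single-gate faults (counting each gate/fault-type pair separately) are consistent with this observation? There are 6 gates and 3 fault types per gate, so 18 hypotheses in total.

10

Fault-free: g1=1, g2=1, g3=1, g4=1, g5=1, g6=1 → 1. Observed 0.
  g1: stuck-at-0, inverted output ✓; others ✗
  g2: none of the 3 fault types match ✗
  g3: stuck-at-0, inverted output ✓; others ✗
  g4: stuck-at-0, inverted output ✓; others ✗
  g5: stuck-at-0, inverted output ✓; others ✗
  g6: stuck-at-0, inverted output ✓; others ✗
Consistent faults: {g1 stuck-at-0, g1 inverted output, g3 stuck-at-0, g3 inverted output, g4 stuck-at-0, g4 inverted output, g5 stuck-at-0, g5 inverted output, g6 stuck-at-0, g6 inverted output} — 10 in all.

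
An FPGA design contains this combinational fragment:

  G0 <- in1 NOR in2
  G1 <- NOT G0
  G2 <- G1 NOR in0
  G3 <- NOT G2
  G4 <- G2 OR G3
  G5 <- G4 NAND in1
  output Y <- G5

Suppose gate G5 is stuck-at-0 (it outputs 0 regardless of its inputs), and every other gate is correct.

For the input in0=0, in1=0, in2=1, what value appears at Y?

0

Propagate with G5 forced: G0=0, G1=1, G2=0, G3=1, G4=1, G5=0 [stuck-at-0].
So Y = 0. (Without the fault it would be 1.)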